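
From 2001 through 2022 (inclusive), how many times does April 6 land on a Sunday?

Day of week of April 6 in each year:
2001: Fri, 2002: Sat, 2003: Sun ✓, 2004: Tue, 2005: Wed, 2006: Thu, 2007: Fri, 2008: Sun ✓, 2009: Mon, 2010: Tue, 2011: Wed, 2012: Fri, 2013: Sat, 2014: Sun ✓, 2015: Mon, 2016: Wed, 2017: Thu, 2018: Fri, 2019: Sat, 2020: Mon, 2021: Tue, 2022: Wed
Sundays: 2003, 2008, 2014.

3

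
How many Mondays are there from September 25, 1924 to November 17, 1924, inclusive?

8

September 25, 1924 is a Thursday.
From September 25, 1924 to November 17, 1924 is 54 days inclusive.
54 = 7 × 7 + 5, so there are 7 full weeks plus 5 extra days.
Each full week contributes one Monday: 7 so far.
The 5 extra days are Thursday, Friday, Saturday, Sunday, Monday — 1 of them qualifies.
Total: 7 + 1 = 8.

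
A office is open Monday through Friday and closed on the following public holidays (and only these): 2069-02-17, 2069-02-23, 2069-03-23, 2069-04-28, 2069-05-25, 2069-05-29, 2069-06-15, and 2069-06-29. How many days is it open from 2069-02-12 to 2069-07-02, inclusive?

100 business days

2069-02-12 is a Tuesday.
From 2069-02-12 to 2069-07-02 is 141 days inclusive.
141 = 7 × 20 + 1, so there are 20 full weeks plus 1 extra day.
Each full week contributes 5 weekdays (Mon–Fri): 20 × 5 = 100.
The 1 extra day is Tue — 1 of them qualifies.
Total: 100 + 1 = 101.
Holidays: 2069-02-17 (Sun); 2069-02-23 (Sat); 2069-03-23 (Sat); 2069-04-28 (Sun); 2069-05-25 (Sat); 2069-05-29 (Wed); 2069-06-15 (Sat); 2069-06-29 (Sat).
1 of the 8 holidays fall on weekdays; the rest are weekends and were already excluded.
Business days: 101 − 1 = 100.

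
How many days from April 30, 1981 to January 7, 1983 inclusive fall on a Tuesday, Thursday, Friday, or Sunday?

April 30, 1981 is a Thursday.
From April 30, 1981 to January 7, 1983 is 618 days inclusive.
618 = 7 × 88 + 2, so there are 88 full weeks plus 2 extra days.
Each full week contributes 4 days from the set (Tue, Thu, Fri, Sun): 88 × 4 = 352.
The 2 extra days are Thu, Fri — 2 of them qualify.
Total: 352 + 2 = 354.

354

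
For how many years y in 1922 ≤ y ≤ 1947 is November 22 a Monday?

3

Day of week of November 22 in each year:
1922: Wed, 1923: Thu, 1924: Sat, 1925: Sun, 1926: Mon ✓, 1927: Tue, 1928: Thu, 1929: Fri, 1930: Sat, 1931: Sun, 1932: Tue, 1933: Wed, 1934: Thu, 1935: Fri, 1936: Sun, 1937: Mon ✓, 1938: Tue, 1939: Wed, 1940: Fri, 1941: Sat, 1942: Sun, 1943: Mon ✓, 1944: Wed, 1945: Thu, 1946: Fri, 1947: Sat
Mondays: 1926, 1937, 1943.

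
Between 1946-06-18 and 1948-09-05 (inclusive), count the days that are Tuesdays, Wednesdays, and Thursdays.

1946-06-18 is a Tuesday.
That's 811 days from start to end, counting both.
811 = 7 × 115 + 6, so there are 115 full weeks plus 6 extra days.
Each full week contributes 3 days from the set (Tue, Wed, Thu): 115 × 3 = 345.
The 6 extra days are Tue, Wed, Thu, Fri, Sat, Sun — 3 of them qualify.
Total: 345 + 3 = 348.

348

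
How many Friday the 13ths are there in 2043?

The 13th falls on a Friday when the month's 13th has weekday Fri.
Jan 13 is Tue; Feb 13 is Fri ✓; Mar 13 is Fri ✓; Apr 13 is Mon; May 13 is Wed; Jun 13 is Sat; Jul 13 is Mon; Aug 13 is Thu; Sep 13 is Sun; Oct 13 is Tue; Nov 13 is Fri ✓; Dec 13 is Sun.
Friday the 13ths: Feb, Mar, Nov.

3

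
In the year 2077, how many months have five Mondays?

A month has five Mondays exactly when Monday falls within its first (length − 28) days.
Jan: 31 days, starts Fri → 5 of Fri, Sat, Sun
Feb: 28 days, starts Mon → 5 of (none)
Mar: 31 days, starts Mon → 5 of Mon, Tue, Wed ✓
Apr: 30 days, starts Thu → 5 of Thu, Fri
May: 31 days, starts Sat → 5 of Sat, Sun, Mon ✓
Jun: 30 days, starts Tue → 5 of Tue, Wed
Jul: 31 days, starts Thu → 5 of Thu, Fri, Sat
Aug: 31 days, starts Sun → 5 of Sun, Mon, Tue ✓
Sep: 30 days, starts Wed → 5 of Wed, Thu
Oct: 31 days, starts Fri → 5 of Fri, Sat, Sun
Nov: 30 days, starts Mon → 5 of Mon, Tue ✓
Dec: 31 days, starts Wed → 5 of Wed, Thu, Fri
Months with five Mondays: Mar, May, Aug, Nov.

4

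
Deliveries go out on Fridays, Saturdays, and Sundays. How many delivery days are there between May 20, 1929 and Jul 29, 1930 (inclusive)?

May 20, 1929 is a Monday.
From May 20, 1929 to Jul 29, 1930 is 436 days inclusive.
436 = 7 × 62 + 2, so there are 62 full weeks plus 2 extra days.
Each full week contributes 3 days from the set (Fri, Sat, Sun): 62 × 3 = 186.
The 2 extra days are Mon, Tue — none qualify.
Total: 186 + 0 = 186.

186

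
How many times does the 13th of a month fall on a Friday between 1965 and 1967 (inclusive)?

4

Friday-the-13ths by year:
1965: Aug
1966: May
1967: Jan, Oct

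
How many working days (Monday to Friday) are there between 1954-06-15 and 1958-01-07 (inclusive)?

1954-06-15 is a Tuesday.
The range spans 1303 days (inclusive of both endpoints).
1303 = 7 × 186 + 1, so there are 186 full weeks plus 1 extra day.
Each full week contributes 5 weekdays (Mon–Fri): 186 × 5 = 930.
The 1 extra day is Tue — 1 of them qualifies.
Total: 930 + 1 = 931.

931 weekdays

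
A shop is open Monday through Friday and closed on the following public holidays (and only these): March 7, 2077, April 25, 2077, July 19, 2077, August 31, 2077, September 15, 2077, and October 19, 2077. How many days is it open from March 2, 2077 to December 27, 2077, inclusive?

March 2, 2077 is a Tuesday.
That's 301 days from start to end, counting both.
301 = 7 × 43, so the span is exactly 43 full weeks.
Each full week contributes 5 weekdays (Mon–Fri): 43 × 5 = 215.
Total: 215.
Holidays: March 7, 2077 (Sun); April 25, 2077 (Sun); July 19, 2077 (Mon); August 31, 2077 (Tue); September 15, 2077 (Wed); October 19, 2077 (Tue).
4 of the 6 holidays fall on weekdays; the rest are weekends and were already excluded.
Business days: 215 − 4 = 211.

211 business days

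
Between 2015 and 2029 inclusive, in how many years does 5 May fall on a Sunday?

2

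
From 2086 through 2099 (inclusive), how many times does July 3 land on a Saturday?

2

Day of week of July 3 in each year:
2086: Wed, 2087: Thu, 2088: Sat ✓, 2089: Sun, 2090: Mon, 2091: Tue, 2092: Thu, 2093: Fri, 2094: Sat ✓, 2095: Sun, 2096: Tue, 2097: Wed, 2098: Thu, 2099: Fri
Saturdays: 2088, 2094.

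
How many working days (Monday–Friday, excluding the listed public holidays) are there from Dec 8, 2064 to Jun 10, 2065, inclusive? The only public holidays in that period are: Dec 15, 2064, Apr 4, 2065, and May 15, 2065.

131 working days

Dec 8, 2064 is a Monday.
The range spans 185 days (inclusive of both endpoints).
185 = 7 × 26 + 3, so there are 26 full weeks plus 3 extra days.
Each full week contributes 5 weekdays (Mon–Fri): 26 × 5 = 130.
The 3 extra days are Monday, Tuesday, Wednesday — 3 of them qualify.
Total: 130 + 3 = 133.
Holidays: Dec 15, 2064 (Mon); Apr 4, 2065 (Sat); May 15, 2065 (Fri).
2 of the 3 holidays fall on weekdays; the rest are weekends and were already excluded.
Business days: 133 − 2 = 131.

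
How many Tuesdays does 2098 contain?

52

January 1, 2098 is a Wednesday.
That's 365 days from start to end, counting both.
365 = 7 × 52 + 1, so there are 52 full weeks plus 1 extra day.
Each full week contributes one Tuesday: 52 so far.
The 1 extra day is Wed — none qualify.
Total: 52 + 0 = 52.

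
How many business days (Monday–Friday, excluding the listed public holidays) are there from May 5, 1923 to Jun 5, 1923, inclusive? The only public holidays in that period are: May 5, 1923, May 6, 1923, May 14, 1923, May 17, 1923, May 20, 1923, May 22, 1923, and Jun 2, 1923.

May 5, 1923 is a Saturday.
From May 5, 1923 to Jun 5, 1923 is 32 days inclusive.
32 = 7 × 4 + 4, so there are 4 full weeks plus 4 extra days.
Each full week contributes 5 weekdays (Mon–Fri): 4 × 5 = 20.
The 4 extra days are Sat, Sun, Mon, Tue — 2 of them qualify.
Total: 20 + 2 = 22.
Holidays: May 5, 1923 (Sat); May 6, 1923 (Sun); May 14, 1923 (Mon); May 17, 1923 (Thu); May 20, 1923 (Sun); May 22, 1923 (Tue); Jun 2, 1923 (Sat).
3 of the 7 holidays fall on weekdays; the rest are weekends and were already excluded.
Business days: 22 − 3 = 19.

19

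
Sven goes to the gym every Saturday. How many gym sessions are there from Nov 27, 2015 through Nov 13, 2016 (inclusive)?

Nov 27, 2015 is a Friday.
The range spans 353 days (inclusive of both endpoints).
353 = 7 × 50 + 3, so there are 50 full weeks plus 3 extra days.
Each full week contributes one Saturday: 50 so far.
The 3 extra days are Friday, Saturday, Sunday — 1 of them qualifies.
Total: 50 + 1 = 51.

51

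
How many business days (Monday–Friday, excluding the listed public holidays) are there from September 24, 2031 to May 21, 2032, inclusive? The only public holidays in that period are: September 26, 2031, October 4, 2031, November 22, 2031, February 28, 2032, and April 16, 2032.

171 business days

September 24, 2031 is a Wednesday.
That's 241 days from start to end, counting both.
241 = 7 × 34 + 3, so there are 34 full weeks plus 3 extra days.
Each full week contributes 5 weekdays (Mon–Fri): 34 × 5 = 170.
The 3 extra days are Wed, Thu, Fri — 3 of them qualify.
Total: 170 + 3 = 173.
Holidays: September 26, 2031 (Fri); October 4, 2031 (Sat); November 22, 2031 (Sat); February 28, 2032 (Sat); April 16, 2032 (Fri).
2 of the 5 holidays fall on weekdays; the rest are weekends and were already excluded.
Business days: 173 − 2 = 171.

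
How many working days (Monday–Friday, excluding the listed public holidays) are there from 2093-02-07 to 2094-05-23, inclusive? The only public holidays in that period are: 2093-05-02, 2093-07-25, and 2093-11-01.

2093-02-07 is a Saturday.
From 2093-02-07 to 2094-05-23 is 471 days inclusive.
471 = 7 × 67 + 2, so there are 67 full weeks plus 2 extra days.
Each full week contributes 5 weekdays (Mon–Fri): 67 × 5 = 335.
The 2 extra days are Sat, Sun — none qualify.
Total: 335 + 0 = 335.
Holidays: 2093-05-02 (Sat); 2093-07-25 (Sat); 2093-11-01 (Sun).
None of the 3 holidays fall on a weekday, so nothing to subtract.
Business days: 335 − 0 = 335.

335 working days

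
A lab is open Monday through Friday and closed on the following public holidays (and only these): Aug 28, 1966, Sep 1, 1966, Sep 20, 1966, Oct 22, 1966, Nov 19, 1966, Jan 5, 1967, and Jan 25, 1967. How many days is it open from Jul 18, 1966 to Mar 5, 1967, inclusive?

Jul 18, 1966 is a Monday.
That's 231 days from start to end, counting both.
231 = 7 × 33, so the span is exactly 33 full weeks.
Each full week contributes 5 weekdays (Mon–Fri): 33 × 5 = 165.
Holidays: Aug 28, 1966 (Sun); Sep 1, 1966 (Thu); Sep 20, 1966 (Tue); Oct 22, 1966 (Sat); Nov 19, 1966 (Sat); Jan 5, 1967 (Thu); Jan 25, 1967 (Wed).
4 of the 7 holidays fall on weekdays; the rest are weekends and were already excluded.
Business days: 165 − 4 = 161.

161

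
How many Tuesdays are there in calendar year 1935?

January 1, 1935 is a Tuesday.
The range spans 365 days (inclusive of both endpoints).
365 = 7 × 52 + 1, so there are 52 full weeks plus 1 extra day.
Each full week contributes one Tuesday: 52 so far.
The 1 extra day is Tue — 1 of them qualifies.
Total: 52 + 1 = 53.

53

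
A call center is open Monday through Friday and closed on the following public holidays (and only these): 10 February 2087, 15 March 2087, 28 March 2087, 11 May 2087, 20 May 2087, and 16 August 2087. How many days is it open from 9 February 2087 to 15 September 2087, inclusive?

153

9 February 2087 is a Sunday.
The range spans 219 days (inclusive of both endpoints).
219 = 7 × 31 + 2, so there are 31 full weeks plus 2 extra days.
Each full week contributes 5 weekdays (Mon–Fri): 31 × 5 = 155.
The 2 extra days are Sun, Mon — 1 of them qualifies.
Total: 155 + 1 = 156.
Holidays: 10 February 2087 (Mon); 15 March 2087 (Sat); 28 March 2087 (Fri); 11 May 2087 (Sun); 20 May 2087 (Tue); 16 August 2087 (Sat).
3 of the 6 holidays fall on weekdays; the rest are weekends and were already excluded.
Business days: 156 − 3 = 153.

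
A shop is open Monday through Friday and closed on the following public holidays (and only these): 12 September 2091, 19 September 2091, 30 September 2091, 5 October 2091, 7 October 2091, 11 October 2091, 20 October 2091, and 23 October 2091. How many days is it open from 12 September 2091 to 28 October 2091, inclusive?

12 September 2091 is a Wednesday.
That's 47 days from start to end, counting both.
47 = 7 × 6 + 5, so there are 6 full weeks plus 5 extra days.
Each full week contributes 5 weekdays (Mon–Fri): 6 × 5 = 30.
The 5 extra days are Wednesday, Thursday, Friday, Saturday, Sunday — 3 of them qualify.
Total: 30 + 3 = 33.
Holidays: 12 September 2091 (Wed); 19 September 2091 (Wed); 30 September 2091 (Sun); 5 October 2091 (Fri); 7 October 2091 (Sun); 11 October 2091 (Thu); 20 October 2091 (Sat); 23 October 2091 (Tue).
5 of the 8 holidays fall on weekdays; the rest are weekends and were already excluded.
Business days: 33 − 5 = 28.

28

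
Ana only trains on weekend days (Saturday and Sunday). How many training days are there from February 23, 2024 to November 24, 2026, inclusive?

288

February 23, 2024 is a Friday.
From February 23, 2024 to November 24, 2026 is 1006 days inclusive.
1006 = 7 × 143 + 5, so there are 143 full weeks plus 5 extra days.
Each full week contributes 2 weekend days (Sat, Sun): 143 × 2 = 286.
The 5 extra days are Friday, Saturday, Sunday, Monday, Tuesday — 2 of them qualify.
Total: 286 + 2 = 288.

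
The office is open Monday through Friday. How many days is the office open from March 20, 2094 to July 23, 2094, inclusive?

March 20, 2094 is a Saturday.
From March 20, 2094 to July 23, 2094 is 126 days inclusive.
126 = 7 × 18, so the span is exactly 18 full weeks.
Each full week contributes 5 weekdays (Mon–Fri): 18 × 5 = 90.

90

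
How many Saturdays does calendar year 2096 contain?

52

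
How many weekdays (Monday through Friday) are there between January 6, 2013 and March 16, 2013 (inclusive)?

50

January 6, 2013 is a Sunday.
The range spans 70 days (inclusive of both endpoints).
70 = 7 × 10, so the span is exactly 10 full weeks.
Each full week contributes 5 weekdays (Mon–Fri): 10 × 5 = 50.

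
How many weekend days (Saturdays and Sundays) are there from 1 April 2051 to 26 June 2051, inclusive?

26

1 April 2051 is a Saturday.
That's 87 days from start to end, counting both.
87 = 7 × 12 + 3, so there are 12 full weeks plus 3 extra days.
Each full week contributes 2 weekend days (Sat, Sun): 12 × 2 = 24.
The 3 extra days are Sat, Sun, Mon — 2 of them qualify.
Total: 24 + 2 = 26.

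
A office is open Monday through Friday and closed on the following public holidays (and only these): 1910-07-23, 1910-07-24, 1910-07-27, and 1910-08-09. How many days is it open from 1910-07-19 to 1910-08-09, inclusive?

14 working days

1910-07-19 is a Tuesday.
That's 22 days from start to end, counting both.
22 = 7 × 3 + 1, so there are 3 full weeks plus 1 extra day.
Each full week contributes 5 weekdays (Mon–Fri): 3 × 5 = 15.
The 1 extra day is Tuesday — 1 of them qualifies.
Total: 15 + 1 = 16.
Holidays: 1910-07-23 (Sat); 1910-07-24 (Sun); 1910-07-27 (Wed); 1910-08-09 (Tue).
2 of the 4 holidays fall on weekdays; the rest are weekends and were already excluded.
Business days: 16 − 2 = 14.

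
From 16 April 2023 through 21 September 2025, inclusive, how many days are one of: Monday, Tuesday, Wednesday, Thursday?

508

16 April 2023 is a Sunday.
That's 890 days from start to end, counting both.
890 = 7 × 127 + 1, so there are 127 full weeks plus 1 extra day.
Each full week contributes 4 days from the set (Mon, Tue, Wed, Thu): 127 × 4 = 508.
The 1 extra day is Sun — none qualify.
Total: 508 + 0 = 508.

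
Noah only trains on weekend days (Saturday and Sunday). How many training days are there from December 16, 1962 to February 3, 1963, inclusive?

December 16, 1962 is a Sunday.
The range spans 50 days (inclusive of both endpoints).
50 = 7 × 7 + 1, so there are 7 full weeks plus 1 extra day.
Each full week contributes 2 weekend days (Sat, Sun): 7 × 2 = 14.
The 1 extra day is Sun — 1 of them qualifies.
Total: 14 + 1 = 15.

15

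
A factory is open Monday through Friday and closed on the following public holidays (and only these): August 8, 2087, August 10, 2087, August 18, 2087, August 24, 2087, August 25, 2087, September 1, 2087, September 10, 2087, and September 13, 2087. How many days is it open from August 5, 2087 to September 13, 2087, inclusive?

August 5, 2087 is a Tuesday.
The range spans 40 days (inclusive of both endpoints).
40 = 7 × 5 + 5, so there are 5 full weeks plus 5 extra days.
Each full week contributes 5 weekdays (Mon–Fri): 5 × 5 = 25.
The 5 extra days are Tuesday, Wednesday, Thursday, Friday, Saturday — 4 of them qualify.
Total: 25 + 4 = 29.
Holidays: August 8, 2087 (Fri); August 10, 2087 (Sun); August 18, 2087 (Mon); August 24, 2087 (Sun); August 25, 2087 (Mon); September 1, 2087 (Mon); September 10, 2087 (Wed); September 13, 2087 (Sat).
5 of the 8 holidays fall on weekdays; the rest are weekends and were already excluded.
Business days: 29 − 5 = 24.

24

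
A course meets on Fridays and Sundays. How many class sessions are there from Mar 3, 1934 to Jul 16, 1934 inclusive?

39

Mar 3, 1934 is a Saturday.
From Mar 3, 1934 to Jul 16, 1934 is 136 days inclusive.
136 = 7 × 19 + 3, so there are 19 full weeks plus 3 extra days.
Each full week contributes 2 days from the set (Fri, Sun): 19 × 2 = 38.
The 3 extra days are Saturday, Sunday, Monday — 1 of them qualifies.
Total: 38 + 1 = 39.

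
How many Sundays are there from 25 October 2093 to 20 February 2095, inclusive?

70

25 October 2093 is a Sunday.
The range spans 484 days (inclusive of both endpoints).
484 = 7 × 69 + 1, so there are 69 full weeks plus 1 extra day.
Each full week contributes one Sunday: 69 so far.
The 1 extra day is Sun — 1 of them qualifies.
Total: 69 + 1 = 70.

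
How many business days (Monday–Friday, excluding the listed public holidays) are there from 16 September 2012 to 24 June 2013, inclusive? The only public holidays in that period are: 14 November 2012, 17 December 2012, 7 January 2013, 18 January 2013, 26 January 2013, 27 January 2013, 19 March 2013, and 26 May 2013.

16 September 2012 is a Sunday.
The range spans 282 days (inclusive of both endpoints).
282 = 7 × 40 + 2, so there are 40 full weeks plus 2 extra days.
Each full week contributes 5 weekdays (Mon–Fri): 40 × 5 = 200.
The 2 extra days are Sun, Mon — 1 of them qualifies.
Total: 200 + 1 = 201.
Holidays: 14 November 2012 (Wed); 17 December 2012 (Mon); 7 January 2013 (Mon); 18 January 2013 (Fri); 26 January 2013 (Sat); 27 January 2013 (Sun); 19 March 2013 (Tue); 26 May 2013 (Sun).
5 of the 8 holidays fall on weekdays; the rest are weekends and were already excluded.
Business days: 201 − 5 = 196.

196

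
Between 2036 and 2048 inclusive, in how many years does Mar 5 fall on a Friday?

1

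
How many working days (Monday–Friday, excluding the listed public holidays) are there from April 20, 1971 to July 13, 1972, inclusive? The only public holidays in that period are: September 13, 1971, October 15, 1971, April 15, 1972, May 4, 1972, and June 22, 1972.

319

April 20, 1971 is a Tuesday.
The range spans 451 days (inclusive of both endpoints).
451 = 7 × 64 + 3, so there are 64 full weeks plus 3 extra days.
Each full week contributes 5 weekdays (Mon–Fri): 64 × 5 = 320.
The 3 extra days are Tue, Wed, Thu — 3 of them qualify.
Total: 320 + 3 = 323.
Holidays: September 13, 1971 (Mon); October 15, 1971 (Fri); April 15, 1972 (Sat); May 4, 1972 (Thu); June 22, 1972 (Thu).
4 of the 5 holidays fall on weekdays; the rest are weekends and were already excluded.
Business days: 323 − 4 = 319.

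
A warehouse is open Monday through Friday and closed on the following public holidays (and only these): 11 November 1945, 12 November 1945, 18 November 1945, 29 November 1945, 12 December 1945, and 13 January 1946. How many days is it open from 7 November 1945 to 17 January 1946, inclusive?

49

7 November 1945 is a Wednesday.
From 7 November 1945 to 17 January 1946 is 72 days inclusive.
72 = 7 × 10 + 2, so there are 10 full weeks plus 2 extra days.
Each full week contributes 5 weekdays (Mon–Fri): 10 × 5 = 50.
The 2 extra days are Wednesday, Thursday — 2 of them qualify.
Total: 50 + 2 = 52.
Holidays: 11 November 1945 (Sun); 12 November 1945 (Mon); 18 November 1945 (Sun); 29 November 1945 (Thu); 12 December 1945 (Wed); 13 January 1946 (Sun).
3 of the 6 holidays fall on weekdays; the rest are weekends and were already excluded.
Business days: 52 − 3 = 49.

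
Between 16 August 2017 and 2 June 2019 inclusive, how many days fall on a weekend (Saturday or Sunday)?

16 August 2017 is a Wednesday.
That's 656 days from start to end, counting both.
656 = 7 × 93 + 5, so there are 93 full weeks plus 5 extra days.
Each full week contributes 2 weekend days (Sat, Sun): 93 × 2 = 186.
The 5 extra days are Wed, Thu, Fri, Sat, Sun — 2 of them qualify.
Total: 186 + 2 = 188.

188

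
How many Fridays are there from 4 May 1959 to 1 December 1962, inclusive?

187 Fridays

4 May 1959 is a Monday.
That's 1308 days from start to end, counting both.
1308 = 7 × 186 + 6, so there are 186 full weeks plus 6 extra days.
Each full week contributes one Friday: 186 so far.
The 6 extra days are Mon, Tue, Wed, Thu, Fri, Sat — 1 of them qualifies.
Total: 186 + 1 = 187.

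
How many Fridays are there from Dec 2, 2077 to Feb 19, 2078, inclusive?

Dec 2, 2077 is a Thursday.
The range spans 80 days (inclusive of both endpoints).
80 = 7 × 11 + 3, so there are 11 full weeks plus 3 extra days.
Each full week contributes one Friday: 11 so far.
The 3 extra days are Thu, Fri, Sat — 1 of them qualifies.
Total: 11 + 1 = 12.

12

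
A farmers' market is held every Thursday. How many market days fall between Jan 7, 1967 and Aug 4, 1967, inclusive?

Jan 7, 1967 is a Saturday.
The range spans 210 days (inclusive of both endpoints).
210 = 7 × 30, so the span is exactly 30 full weeks.
Each full week contributes one Thursday: 30 so far.

30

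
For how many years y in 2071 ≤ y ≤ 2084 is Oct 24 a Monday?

2

Day of week of October 24 in each year:
2071: Sat, 2072: Mon ✓, 2073: Tue, 2074: Wed, 2075: Thu, 2076: Sat, 2077: Sun, 2078: Mon ✓, 2079: Tue, 2080: Thu, 2081: Fri, 2082: Sat, 2083: Sun, 2084: Tue
Mondays: 2072, 2078.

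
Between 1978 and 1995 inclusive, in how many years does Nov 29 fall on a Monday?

2

Day of week of November 29 in each year:
1978: Wed, 1979: Thu, 1980: Sat, 1981: Sun, 1982: Mon ✓, 1983: Tue, 1984: Thu, 1985: Fri, 1986: Sat, 1987: Sun, 1988: Tue, 1989: Wed, 1990: Thu, 1991: Fri, 1992: Sun, 1993: Mon ✓, 1994: Tue, 1995: Wed
Mondays: 1982, 1993.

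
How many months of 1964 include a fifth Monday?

4

A month has five Mondays exactly when Monday falls within its first (length − 28) days.
Jan: 31 days, starts Wed → 5 of Wed, Thu, Fri
Feb: 29 days, starts Sat → 5 of Sat
Mar: 31 days, starts Sun → 5 of Sun, Mon, Tue ✓
Apr: 30 days, starts Wed → 5 of Wed, Thu
May: 31 days, starts Fri → 5 of Fri, Sat, Sun
Jun: 30 days, starts Mon → 5 of Mon, Tue ✓
Jul: 31 days, starts Wed → 5 of Wed, Thu, Fri
Aug: 31 days, starts Sat → 5 of Sat, Sun, Mon ✓
Sep: 30 days, starts Tue → 5 of Tue, Wed
Oct: 31 days, starts Thu → 5 of Thu, Fri, Sat
Nov: 30 days, starts Sun → 5 of Sun, Mon ✓
Dec: 31 days, starts Tue → 5 of Tue, Wed, Thu
Months with five Mondays: Mar, Jun, Aug, Nov.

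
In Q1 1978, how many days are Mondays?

Jan 1, 1978 is a Sunday.
The range spans 90 days (inclusive of both endpoints).
90 = 7 × 12 + 6, so there are 12 full weeks plus 6 extra days.
Each full week contributes one Monday: 12 so far.
The 6 extra days are Sunday, Monday, Tuesday, Wednesday, Thursday, Friday — 1 of them qualifies.
Total: 12 + 1 = 13.

13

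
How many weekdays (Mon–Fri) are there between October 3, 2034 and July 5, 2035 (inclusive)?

October 3, 2034 is a Tuesday.
That's 276 days from start to end, counting both.
276 = 7 × 39 + 3, so there are 39 full weeks plus 3 extra days.
Each full week contributes 5 weekdays (Mon–Fri): 39 × 5 = 195.
The 3 extra days are Tue, Wed, Thu — 3 of them qualify.
Total: 195 + 3 = 198.

198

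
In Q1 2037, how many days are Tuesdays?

13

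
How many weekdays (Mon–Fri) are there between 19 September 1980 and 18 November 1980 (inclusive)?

43

19 September 1980 is a Friday.
The range spans 61 days (inclusive of both endpoints).
61 = 7 × 8 + 5, so there are 8 full weeks plus 5 extra days.
Each full week contributes 5 weekdays (Mon–Fri): 8 × 5 = 40.
The 5 extra days are Friday, Saturday, Sunday, Monday, Tuesday — 3 of them qualify.
Total: 40 + 3 = 43.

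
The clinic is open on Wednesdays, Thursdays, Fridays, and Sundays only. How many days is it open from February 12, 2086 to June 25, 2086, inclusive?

76

February 12, 2086 is a Tuesday.
That's 134 days from start to end, counting both.
134 = 7 × 19 + 1, so there are 19 full weeks plus 1 extra day.
Each full week contributes 4 days from the set (Wed, Thu, Fri, Sun): 19 × 4 = 76.
The 1 extra day is Tue — none qualify.
Total: 76 + 0 = 76.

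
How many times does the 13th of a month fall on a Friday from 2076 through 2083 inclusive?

13

Friday-the-13ths by year:
2076: Mar, Nov
2077: Aug
2078: May
2079: Jan, Oct
2080: Sep, Dec
2081: Jun
2082: Feb, Mar, Nov
2083: Aug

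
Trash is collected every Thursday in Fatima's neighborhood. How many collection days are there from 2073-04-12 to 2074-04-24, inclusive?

54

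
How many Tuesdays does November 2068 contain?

4

1 November 2068 is a Thursday.
The range spans 30 days (inclusive of both endpoints).
30 = 7 × 4 + 2, so there are 4 full weeks plus 2 extra days.
Each full week contributes one Tuesday: 4 so far.
The 2 extra days are Thu, Fri — none qualify.
Total: 4 + 0 = 4.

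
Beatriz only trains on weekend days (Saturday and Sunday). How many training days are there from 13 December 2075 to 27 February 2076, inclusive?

22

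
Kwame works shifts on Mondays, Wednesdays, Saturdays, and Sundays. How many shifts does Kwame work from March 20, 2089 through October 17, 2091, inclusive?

539

March 20, 2089 is a Sunday.
The range spans 942 days (inclusive of both endpoints).
942 = 7 × 134 + 4, so there are 134 full weeks plus 4 extra days.
Each full week contributes 4 days from the set (Mon, Wed, Sat, Sun): 134 × 4 = 536.
The 4 extra days are Sunday, Monday, Tuesday, Wednesday — 3 of them qualify.
Total: 536 + 3 = 539.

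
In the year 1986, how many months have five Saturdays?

4

A month has five Saturdays exactly when Saturday falls within its first (length − 28) days.
Jan: 31 days, starts Wed → 5 of Wed, Thu, Fri
Feb: 28 days, starts Sat → 5 of (none)
Mar: 31 days, starts Sat → 5 of Sat, Sun, Mon ✓
Apr: 30 days, starts Tue → 5 of Tue, Wed
May: 31 days, starts Thu → 5 of Thu, Fri, Sat ✓
Jun: 30 days, starts Sun → 5 of Sun, Mon
Jul: 31 days, starts Tue → 5 of Tue, Wed, Thu
Aug: 31 days, starts Fri → 5 of Fri, Sat, Sun ✓
Sep: 30 days, starts Mon → 5 of Mon, Tue
Oct: 31 days, starts Wed → 5 of Wed, Thu, Fri
Nov: 30 days, starts Sat → 5 of Sat, Sun ✓
Dec: 31 days, starts Mon → 5 of Mon, Tue, Wed
Months with five Saturdays: Mar, May, Aug, Nov.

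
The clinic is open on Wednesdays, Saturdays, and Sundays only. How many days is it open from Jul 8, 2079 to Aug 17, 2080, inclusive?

175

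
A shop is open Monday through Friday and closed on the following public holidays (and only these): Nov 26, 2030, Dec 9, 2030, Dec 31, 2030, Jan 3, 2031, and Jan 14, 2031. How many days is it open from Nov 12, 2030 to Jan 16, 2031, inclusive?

Nov 12, 2030 is a Tuesday.
From Nov 12, 2030 to Jan 16, 2031 is 66 days inclusive.
66 = 7 × 9 + 3, so there are 9 full weeks plus 3 extra days.
Each full week contributes 5 weekdays (Mon–Fri): 9 × 5 = 45.
The 3 extra days are Tuesday, Wednesday, Thursday — 3 of them qualify.
Total: 45 + 3 = 48.
Holidays: Nov 26, 2030 (Tue); Dec 9, 2030 (Mon); Dec 31, 2030 (Tue); Jan 3, 2031 (Fri); Jan 14, 2031 (Tue).
All 5 holidays fall on weekdays, so subtract 5.
Business days: 48 − 5 = 43.

43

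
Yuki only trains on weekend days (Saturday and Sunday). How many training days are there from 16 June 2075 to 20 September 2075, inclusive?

16 June 2075 is a Sunday.
From 16 June 2075 to 20 September 2075 is 97 days inclusive.
97 = 7 × 13 + 6, so there are 13 full weeks plus 6 extra days.
Each full week contributes 2 weekend days (Sat, Sun): 13 × 2 = 26.
The 6 extra days are Sun, Mon, Tue, Wed, Thu, Fri — 1 of them qualifies.
Total: 26 + 1 = 27.

27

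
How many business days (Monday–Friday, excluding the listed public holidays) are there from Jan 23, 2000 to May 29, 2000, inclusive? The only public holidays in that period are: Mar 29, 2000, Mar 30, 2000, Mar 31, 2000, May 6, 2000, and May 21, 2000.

88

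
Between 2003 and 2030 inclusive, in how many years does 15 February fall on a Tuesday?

4

Day of week of February 15 in each year:
2003: Sat, 2004: Sun, 2005: Tue ✓, 2006: Wed, 2007: Thu, 2008: Fri, 2009: Sun, 2010: Mon, 2011: Tue ✓, 2012: Wed, 2013: Fri, 2014: Sat, 2015: Sun, 2016: Mon, 2017: Wed, 2018: Thu, 2019: Fri, 2020: Sat, 2021: Mon, 2022: Tue ✓, 2023: Wed, 2024: Thu, 2025: Sat, 2026: Sun, 2027: Mon, 2028: Tue ✓, 2029: Thu, 2030: Fri
Tuesdays: 2005, 2011, 2022, 2028.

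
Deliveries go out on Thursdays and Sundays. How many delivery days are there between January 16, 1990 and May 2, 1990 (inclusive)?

30

January 16, 1990 is a Tuesday.
That's 107 days from start to end, counting both.
107 = 7 × 15 + 2, so there are 15 full weeks plus 2 extra days.
Each full week contributes 2 days from the set (Thu, Sun): 15 × 2 = 30.
The 2 extra days are Tue, Wed — none qualify.
Total: 30 + 0 = 30.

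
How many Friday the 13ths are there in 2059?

1

The 13th falls on a Friday when the month's 13th has weekday Fri.
Jan 13 is Mon; Feb 13 is Thu; Mar 13 is Thu; Apr 13 is Sun; May 13 is Tue; Jun 13 is Fri ✓; Jul 13 is Sun; Aug 13 is Wed; Sep 13 is Sat; Oct 13 is Mon; Nov 13 is Thu; Dec 13 is Sat.
Friday the 13ths: Jun.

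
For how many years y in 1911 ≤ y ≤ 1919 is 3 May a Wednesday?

2

Day of week of May 3 in each year:
1911: Wed ✓, 1912: Fri, 1913: Sat, 1914: Sun, 1915: Mon, 1916: Wed ✓, 1917: Thu, 1918: Fri, 1919: Sat
Wednesdays: 1911, 1916.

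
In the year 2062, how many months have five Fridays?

A month has five Fridays exactly when Friday falls within its first (length − 28) days.
Jan: 31 days, starts Sun → 5 of Sun, Mon, Tue
Feb: 28 days, starts Wed → 5 of (none)
Mar: 31 days, starts Wed → 5 of Wed, Thu, Fri ✓
Apr: 30 days, starts Sat → 5 of Sat, Sun
May: 31 days, starts Mon → 5 of Mon, Tue, Wed
Jun: 30 days, starts Thu → 5 of Thu, Fri ✓
Jul: 31 days, starts Sat → 5 of Sat, Sun, Mon
Aug: 31 days, starts Tue → 5 of Tue, Wed, Thu
Sep: 30 days, starts Fri → 5 of Fri, Sat ✓
Oct: 31 days, starts Sun → 5 of Sun, Mon, Tue
Nov: 30 days, starts Wed → 5 of Wed, Thu
Dec: 31 days, starts Fri → 5 of Fri, Sat, Sun ✓
Months with five Fridays: Mar, Jun, Sep, Dec.

4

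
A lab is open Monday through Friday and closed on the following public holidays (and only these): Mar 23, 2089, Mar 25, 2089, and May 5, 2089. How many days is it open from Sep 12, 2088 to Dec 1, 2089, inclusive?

Sep 12, 2088 is a Sunday.
That's 446 days from start to end, counting both.
446 = 7 × 63 + 5, so there are 63 full weeks plus 5 extra days.
Each full week contributes 5 weekdays (Mon–Fri): 63 × 5 = 315.
The 5 extra days are Sunday, Monday, Tuesday, Wednesday, Thursday — 4 of them qualify.
Total: 315 + 4 = 319.
Holidays: Mar 23, 2089 (Wed); Mar 25, 2089 (Fri); May 5, 2089 (Thu).
All 3 holidays fall on weekdays, so subtract 3.
Business days: 319 − 3 = 316.

316 working days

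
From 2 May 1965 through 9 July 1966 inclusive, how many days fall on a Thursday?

62 Thursdays

2 May 1965 is a Sunday.
The range spans 434 days (inclusive of both endpoints).
434 = 7 × 62, so the span is exactly 62 full weeks.
Each full week contributes one Thursday: 62 so far.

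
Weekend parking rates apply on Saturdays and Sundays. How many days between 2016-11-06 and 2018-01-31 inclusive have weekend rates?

129

2016-11-06 is a Sunday.
From 2016-11-06 to 2018-01-31 is 452 days inclusive.
452 = 7 × 64 + 4, so there are 64 full weeks plus 4 extra days.
Each full week contributes 2 weekend days (Sat, Sun): 64 × 2 = 128.
The 4 extra days are Sun, Mon, Tue, Wed — 1 of them qualifies.
Total: 128 + 1 = 129.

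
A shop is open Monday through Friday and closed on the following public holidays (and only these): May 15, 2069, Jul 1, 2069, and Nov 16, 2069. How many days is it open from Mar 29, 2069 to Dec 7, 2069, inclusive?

179 working days

Mar 29, 2069 is a Friday.
The range spans 254 days (inclusive of both endpoints).
254 = 7 × 36 + 2, so there are 36 full weeks plus 2 extra days.
Each full week contributes 5 weekdays (Mon–Fri): 36 × 5 = 180.
The 2 extra days are Fri, Sat — 1 of them qualifies.
Total: 180 + 1 = 181.
Holidays: May 15, 2069 (Wed); Jul 1, 2069 (Mon); Nov 16, 2069 (Sat).
2 of the 3 holidays fall on weekdays; the rest are weekends and were already excluded.
Business days: 181 − 2 = 179.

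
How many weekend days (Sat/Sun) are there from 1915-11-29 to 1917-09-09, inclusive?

186

1915-11-29 is a Monday.
The range spans 651 days (inclusive of both endpoints).
651 = 7 × 93, so the span is exactly 93 full weeks.
Each full week contributes 2 weekend days (Sat, Sun): 93 × 2 = 186.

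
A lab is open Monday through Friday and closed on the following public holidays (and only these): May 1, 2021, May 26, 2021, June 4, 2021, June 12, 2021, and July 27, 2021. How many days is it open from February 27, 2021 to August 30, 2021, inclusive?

February 27, 2021 is a Saturday.
That's 185 days from start to end, counting both.
185 = 7 × 26 + 3, so there are 26 full weeks plus 3 extra days.
Each full week contributes 5 weekdays (Mon–Fri): 26 × 5 = 130.
The 3 extra days are Sat, Sun, Mon — 1 of them qualifies.
Total: 130 + 1 = 131.
Holidays: May 1, 2021 (Sat); May 26, 2021 (Wed); June 4, 2021 (Fri); June 12, 2021 (Sat); July 27, 2021 (Tue).
3 of the 5 holidays fall on weekdays; the rest are weekends and were already excluded.
Business days: 131 − 3 = 128.

128 business days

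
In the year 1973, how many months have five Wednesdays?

A month has five Wednesdays exactly when Wednesday falls within its first (length − 28) days.
Jan: 31 days, starts Mon → 5 of Mon, Tue, Wed ✓
Feb: 28 days, starts Thu → 5 of (none)
Mar: 31 days, starts Thu → 5 of Thu, Fri, Sat
Apr: 30 days, starts Sun → 5 of Sun, Mon
May: 31 days, starts Tue → 5 of Tue, Wed, Thu ✓
Jun: 30 days, starts Fri → 5 of Fri, Sat
Jul: 31 days, starts Sun → 5 of Sun, Mon, Tue
Aug: 31 days, starts Wed → 5 of Wed, Thu, Fri ✓
Sep: 30 days, starts Sat → 5 of Sat, Sun
Oct: 31 days, starts Mon → 5 of Mon, Tue, Wed ✓
Nov: 30 days, starts Thu → 5 of Thu, Fri
Dec: 31 days, starts Sat → 5 of Sat, Sun, Mon
Months with five Wednesdays: Jan, May, Aug, Oct.

4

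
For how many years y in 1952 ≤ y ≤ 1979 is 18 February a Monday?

Day of week of February 18 in each year:
1952: Mon ✓, 1953: Wed, 1954: Thu, 1955: Fri, 1956: Sat, 1957: Mon ✓, 1958: Tue, 1959: Wed, 1960: Thu, 1961: Sat, 1962: Sun, 1963: Mon ✓, 1964: Tue, 1965: Thu, 1966: Fri, 1967: Sat, 1968: Sun, 1969: Tue, 1970: Wed, 1971: Thu, 1972: Fri, 1973: Sun, 1974: Mon ✓, 1975: Tue, 1976: Wed, 1977: Fri, 1978: Sat, 1979: Sun
Mondays: 1952, 1957, 1963, 1974.

4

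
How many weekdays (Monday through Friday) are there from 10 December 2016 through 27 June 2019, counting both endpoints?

664 weekdays

10 December 2016 is a Saturday.
That's 930 days from start to end, counting both.
930 = 7 × 132 + 6, so there are 132 full weeks plus 6 extra days.
Each full week contributes 5 weekdays (Mon–Fri): 132 × 5 = 660.
The 6 extra days are Saturday, Sunday, Monday, Tuesday, Wednesday, Thursday — 4 of them qualify.
Total: 660 + 4 = 664.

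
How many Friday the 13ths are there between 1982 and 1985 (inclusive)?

7

Friday-the-13ths by year:
1982: Aug
1983: May
1984: Jan, Apr, Jul
1985: Sep, Dec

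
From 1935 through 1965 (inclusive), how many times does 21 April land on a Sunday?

5

Day of week of April 21 in each year:
1935: Sun ✓, 1936: Tue, 1937: Wed, 1938: Thu, 1939: Fri, 1940: Sun ✓, 1941: Mon, 1942: Tue, 1943: Wed, 1944: Fri, 1945: Sat, 1946: Sun ✓, 1947: Mon, 1948: Wed, 1949: Thu, 1950: Fri, 1951: Sat, 1952: Mon, 1953: Tue, 1954: Wed, 1955: Thu, 1956: Sat, 1957: Sun ✓, 1958: Mon, 1959: Tue, 1960: Thu, 1961: Fri, 1962: Sat, 1963: Sun ✓, 1964: Tue, 1965: Wed
Sundays: 1935, 1940, 1946, 1957, 1963.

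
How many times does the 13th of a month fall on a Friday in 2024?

2

The 13th falls on a Friday when the month's 13th has weekday Fri.
Jan 13 is Sat; Feb 13 is Tue; Mar 13 is Wed; Apr 13 is Sat; May 13 is Mon; Jun 13 is Thu; Jul 13 is Sat; Aug 13 is Tue; Sep 13 is Fri ✓; Oct 13 is Sun; Nov 13 is Wed; Dec 13 is Fri ✓.
Friday the 13ths: Sep, Dec.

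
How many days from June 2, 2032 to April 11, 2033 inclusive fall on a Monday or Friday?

June 2, 2032 is a Wednesday.
From June 2, 2032 to April 11, 2033 is 314 days inclusive.
314 = 7 × 44 + 6, so there are 44 full weeks plus 6 extra days.
Each full week contributes 2 days from the set (Mon, Fri): 44 × 2 = 88.
The 6 extra days are Wednesday, Thursday, Friday, Saturday, Sunday, Monday — 2 of them qualify.
Total: 88 + 2 = 90.

90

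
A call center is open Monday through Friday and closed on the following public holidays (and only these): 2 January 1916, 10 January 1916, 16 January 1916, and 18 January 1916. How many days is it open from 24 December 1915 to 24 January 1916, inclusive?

20

24 December 1915 is a Friday.
From 24 December 1915 to 24 January 1916 is 32 days inclusive.
32 = 7 × 4 + 4, so there are 4 full weeks plus 4 extra days.
Each full week contributes 5 weekdays (Mon–Fri): 4 × 5 = 20.
The 4 extra days are Fri, Sat, Sun, Mon — 2 of them qualify.
Total: 20 + 2 = 22.
Holidays: 2 January 1916 (Sun); 10 January 1916 (Mon); 16 January 1916 (Sun); 18 January 1916 (Tue).
2 of the 4 holidays fall on weekdays; the rest are weekends and were already excluded.
Business days: 22 − 2 = 20.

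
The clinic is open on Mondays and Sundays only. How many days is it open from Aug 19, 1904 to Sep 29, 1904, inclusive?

Aug 19, 1904 is a Friday.
The range spans 42 days (inclusive of both endpoints).
42 = 7 × 6, so the span is exactly 6 full weeks.
Each full week contributes 2 days from the set (Mon, Sun): 6 × 2 = 12.
Total: 12.

12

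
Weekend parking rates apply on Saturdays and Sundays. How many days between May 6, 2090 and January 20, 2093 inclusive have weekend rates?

284

May 6, 2090 is a Saturday.
The range spans 991 days (inclusive of both endpoints).
991 = 7 × 141 + 4, so there are 141 full weeks plus 4 extra days.
Each full week contributes 2 weekend days (Sat, Sun): 141 × 2 = 282.
The 4 extra days are Sat, Sun, Mon, Tue — 2 of them qualify.
Total: 282 + 2 = 284.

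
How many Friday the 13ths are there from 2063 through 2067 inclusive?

Friday-the-13ths by year:
2063: Apr, Jul
2064: Jun
2065: Feb, Mar, Nov
2066: Aug
2067: May

8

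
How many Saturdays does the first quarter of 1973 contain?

13

January 1, 1973 is a Monday.
That's 90 days from start to end, counting both.
90 = 7 × 12 + 6, so there are 12 full weeks plus 6 extra days.
Each full week contributes one Saturday: 12 so far.
The 6 extra days are Monday, Tuesday, Wednesday, Thursday, Friday, Saturday — 1 of them qualifies.
Total: 12 + 1 = 13.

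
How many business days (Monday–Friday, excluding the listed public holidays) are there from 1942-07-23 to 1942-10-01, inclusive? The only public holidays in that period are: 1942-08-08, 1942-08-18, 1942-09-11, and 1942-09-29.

1942-07-23 is a Thursday.
That's 71 days from start to end, counting both.
71 = 7 × 10 + 1, so there are 10 full weeks plus 1 extra day.
Each full week contributes 5 weekdays (Mon–Fri): 10 × 5 = 50.
The 1 extra day is Thu — 1 of them qualifies.
Total: 50 + 1 = 51.
Holidays: 1942-08-08 (Sat); 1942-08-18 (Tue); 1942-09-11 (Fri); 1942-09-29 (Tue).
3 of the 4 holidays fall on weekdays; the rest are weekends and were already excluded.
Business days: 51 − 3 = 48.

48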